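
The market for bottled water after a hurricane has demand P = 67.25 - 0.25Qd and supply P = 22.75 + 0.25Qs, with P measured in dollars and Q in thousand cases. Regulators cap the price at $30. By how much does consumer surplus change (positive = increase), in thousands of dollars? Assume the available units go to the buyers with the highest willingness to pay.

-15

Rearranging demand gives Qd = 269 - 4P; rearranging supply gives Qs = 4P - 91. Setting quantity demanded equal to quantity supplied, 269 - 4P = 4P - 91, gives P* = 45 and Q* = 89.
The ceiling of 30 is below the equilibrium price 45, so it binds.
At P = 30: Qd = 269 - 4·30 = 149 and Qs = 4·30 - 91 = 29.
Consumer surplus without the control is ½ · (67.25 - 45) · 89 = 990.125.
With the ceiling, 29 units are sold at 30 (assume they go to the highest-value buyers). The demand price at Q = 29 is 60, so CS = ½ · [(67.25 - 30) + (60 - 30)] · 29 = 975.125.
Change in consumer surplus = 975.125 - 990.125 = -15.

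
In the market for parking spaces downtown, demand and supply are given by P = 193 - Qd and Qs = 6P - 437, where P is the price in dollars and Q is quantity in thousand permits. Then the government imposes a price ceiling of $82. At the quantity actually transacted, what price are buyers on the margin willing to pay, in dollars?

Rearranging demand gives Qd = 193 - P. Setting quantity demanded equal to quantity supplied, 193 - P = 6P - 437, gives P* = 90 and Q* = 103.
The ceiling of 82 is below the equilibrium price 90, so it binds.
At P = 82: Qd = 193 - 82 = 111 and Qs = 6·82 - 437 = 55.
Only 55 units reach the market. On the demand curve, the marginal buyer's willingness to pay at Q = 55 is (193 - 55) = 138.

138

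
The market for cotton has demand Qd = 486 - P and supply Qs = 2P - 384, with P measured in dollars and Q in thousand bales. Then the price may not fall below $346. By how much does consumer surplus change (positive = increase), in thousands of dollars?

Equilibrium: 486 - P = 2P - 384, so 870 = 3P and P* = 290, Q* = 196.
The floor of 346 is above the equilibrium price 290, so it binds.
At P = 346: Qd = 486 - 346 = 140 and Qs = 2·346 - 384 = 308.
Consumer surplus without the control is ½ · (486 - 290) · 196 = 19208.
With the floor, consumers buy 140 units at 346, so CS = ½ · (486 - 346) · 140 = 9800.
Change in consumer surplus = 9800 - 19208 = -9408.

-9408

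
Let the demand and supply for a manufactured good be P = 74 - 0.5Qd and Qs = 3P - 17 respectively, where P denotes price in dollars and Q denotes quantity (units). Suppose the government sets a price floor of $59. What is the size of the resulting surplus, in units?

Rearranging demand gives Qd = 148 - 2P. In a free market, 148 - 2P = 3P - 17 gives the equilibrium P* = 33, Q* = 82.
The floor of 59 is above the equilibrium price 33, so it binds.
At P = 59: Qd = 148 - 2·59 = 30 and Qs = 3·59 - 17 = 160.
Surplus = Qs - Qd = 160 - 30 = 130.

130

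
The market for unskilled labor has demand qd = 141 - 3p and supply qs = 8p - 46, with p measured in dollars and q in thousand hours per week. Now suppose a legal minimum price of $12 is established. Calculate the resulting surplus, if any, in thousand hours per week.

Setting quantity demanded equal to quantity supplied, 141 - 3p = 8p - 46, gives p* = 17 and q* = 90.
Since 12 is below p* = 17, the floor does not bind and the free-market outcome prevails.
Since the control does not bind, there is no surplus.

0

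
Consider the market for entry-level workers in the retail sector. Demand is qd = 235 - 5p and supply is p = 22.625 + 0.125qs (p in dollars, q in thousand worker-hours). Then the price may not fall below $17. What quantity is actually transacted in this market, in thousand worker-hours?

75

Rearranging supply gives qs = 8p - 181. Setting quantity demanded equal to quantity supplied, 235 - 5p = 8p - 181, gives p* = 32 and q* = 75.
Since 17 is below p* = 32, the floor does not bind and the free-market outcome prevails.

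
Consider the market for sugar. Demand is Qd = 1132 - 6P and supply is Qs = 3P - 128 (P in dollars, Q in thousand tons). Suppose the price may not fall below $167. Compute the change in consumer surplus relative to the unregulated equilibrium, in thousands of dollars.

In a free market, 1132 - 6P = 3P - 128 gives the equilibrium P* = 140, Q* = 292.
Since 167 > 140, the floor is binding.
At P = 167: Qd = 1132 - 6·167 = 130 and Qs = 3·167 - 128 = 373.
Consumer surplus without the control is ½ · (566/3 - 140) · 292 = 21316/3.
With the floor, consumers buy 130 units at 167, so CS = ½ · (566/3 - 167) · 130 = 4225/3.
Change in consumer surplus = 4225/3 - 21316/3 = -5697.

-5697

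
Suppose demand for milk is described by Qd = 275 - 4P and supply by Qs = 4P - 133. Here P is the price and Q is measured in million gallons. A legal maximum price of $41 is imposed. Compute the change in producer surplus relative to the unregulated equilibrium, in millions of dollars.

-510

Without the control the market clears where 275 - 4P = 4P - 133, i.e. P* = 51 and Q* = 71.
Since 41 < 51, the ceiling is binding.
At P = 41: Qd = 275 - 4·41 = 111 and Qs = 4·41 - 133 = 31.
Producer surplus without the control is ½ · (51 - 33.25) · 71 = 630.125.
With the ceiling, producers sell 31 units at 41, so PS = ½ · (41 - 33.25) · 31 = 120.125.
Change in producer surplus = 120.125 - 630.125 = -510.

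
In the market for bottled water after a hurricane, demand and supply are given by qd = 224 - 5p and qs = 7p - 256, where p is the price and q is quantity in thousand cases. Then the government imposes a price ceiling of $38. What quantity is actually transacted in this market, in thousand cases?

Equilibrium: 224 - 5p = 7p - 256, so 480 = 12p and p* = 40, q* = 24.
Because the ceiling (38) lies below the market-clearing price, it is binding.
At p = 38: qd = 224 - 5·38 = 34 and qs = 7·38 - 256 = 10.
The quantity actually transacted is the short side, supply: 10.

10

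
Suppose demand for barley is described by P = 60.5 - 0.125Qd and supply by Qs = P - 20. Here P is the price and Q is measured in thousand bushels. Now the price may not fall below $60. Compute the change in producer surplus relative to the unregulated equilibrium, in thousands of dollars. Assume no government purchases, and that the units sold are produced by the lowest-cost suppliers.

-496

Rearranging demand gives Qd = 484 - 8P. Without the control the market clears where 484 - 8P = P - 20, i.e. P* = 56 and Q* = 36.
Because the floor (60) lies above the market-clearing price, it is binding.
At P = 60: Qd = 484 - 8·60 = 4 and Qs = 60 - 20 = 40.
Producer surplus without the control is ½ · (56 - 20) · 36 = 648.
With the floor, 4 units are sold at 60. The supply price at Q = 4 is 24, so PS = ½ · [(60 - 20) + (60 - 24)] · 4 = 152.
Change in producer surplus = 152 - 648 = -496.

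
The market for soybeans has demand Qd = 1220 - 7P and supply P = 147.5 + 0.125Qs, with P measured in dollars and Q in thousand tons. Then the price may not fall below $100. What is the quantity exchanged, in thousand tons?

100

Rearranging supply gives Qs = 8P - 1180. In a free market, 1220 - 7P = 8P - 1180 gives the equilibrium P* = 160, Q* = 100.
The floor of 100 is below the equilibrium price 160, so it is not binding; the market clears at P* = 160, Q* = 100.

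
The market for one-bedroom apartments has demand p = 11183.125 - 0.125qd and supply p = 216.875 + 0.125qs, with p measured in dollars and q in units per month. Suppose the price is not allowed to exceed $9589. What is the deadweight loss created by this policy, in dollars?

0

Rearranging demand gives qd = 89465 - 8p; rearranging supply gives qs = 8p - 1735. Equilibrium: 89465 - 8p = 8p - 1735, so 91200 = 16p and p* = 5700, q* = 43865.
The ceiling of 9589 is above the equilibrium price 5700, so it is not binding; the market clears at p* = 5700, q* = 43865.
Since the control does not bind, no trades are prevented and deadweight loss is zero.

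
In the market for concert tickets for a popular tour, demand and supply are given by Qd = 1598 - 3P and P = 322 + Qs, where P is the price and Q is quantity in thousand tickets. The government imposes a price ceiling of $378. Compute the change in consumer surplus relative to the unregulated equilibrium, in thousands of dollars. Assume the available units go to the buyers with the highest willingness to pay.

3978

Rearranging supply gives Qs = P - 322. Setting quantity demanded equal to quantity supplied, 1598 - 3P = P - 322, gives P* = 480 and Q* = 158.
Since 378 < 480, the ceiling is binding.
At P = 378: Qd = 1598 - 3·378 = 464 and Qs = 378 - 322 = 56.
Consumer surplus without the control is ½ · (1598/3 - 480) · 158 = 12482/3.
With the ceiling, 56 units are sold at 378 (assume they go to the highest-value buyers). The demand price at Q = 56 is 514, so CS = ½ · [(1598/3 - 378) + (514 - 378)] · 56 = 24416/3.
Change in consumer surplus = 24416/3 - 12482/3 = 3978.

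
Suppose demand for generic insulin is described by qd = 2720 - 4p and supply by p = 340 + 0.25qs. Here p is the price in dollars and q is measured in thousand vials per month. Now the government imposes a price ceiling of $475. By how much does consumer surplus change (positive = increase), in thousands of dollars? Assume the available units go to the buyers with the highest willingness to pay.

Rearranging supply gives qs = 4p - 1360. Without the control the market clears where 2720 - 4p = 4p - 1360, i.e. p* = 510 and q* = 680.
Since 475 < 510, the ceiling is binding.
At p = 475: qd = 2720 - 4·475 = 820 and qs = 4·475 - 1360 = 540.
Consumer surplus without the control is ½ · (680 - 510) · 680 = 57800.
With the ceiling, 540 units are sold at 475 (assume they go to the highest-value buyers). The demand price at q = 540 is 545, so CS = ½ · [(680 - 475) + (545 - 475)] · 540 = 74250.
Change in consumer surplus = 74250 - 57800 = 16450.

16450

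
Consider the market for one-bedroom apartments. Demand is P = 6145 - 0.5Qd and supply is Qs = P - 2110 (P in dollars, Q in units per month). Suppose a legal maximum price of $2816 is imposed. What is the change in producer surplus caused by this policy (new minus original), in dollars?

-3368832

Rearranging demand gives Qd = 12290 - 2P. Without the control the market clears where 12290 - 2P = P - 2110, i.e. P* = 4800 and Q* = 2690.
Because the ceiling (2816) lies below the market-clearing price, it is binding.
At P = 2816: Qd = 12290 - 2·2816 = 6658 and Qs = 2816 - 2110 = 706.
Producer surplus without the control is ½ · (4800 - 2110) · 2690 = 3618050.
With the ceiling, producers sell 706 units at 2816, so PS = ½ · (2816 - 2110) · 706 = 249218.
Change in producer surplus = 249218 - 3618050 = -3368832.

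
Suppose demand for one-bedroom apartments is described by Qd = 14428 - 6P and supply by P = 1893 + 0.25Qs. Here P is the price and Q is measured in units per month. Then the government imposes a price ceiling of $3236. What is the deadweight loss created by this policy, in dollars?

0

Rearranging supply gives Qs = 4P - 7572. In a free market, 14428 - 6P = 4P - 7572 gives the equilibrium P* = 2200, Q* = 1228.
The ceiling of 3236 is above the equilibrium price 2200, so it is not binding; the market clears at P* = 2200, Q* = 1228.
Since the control does not bind, no trades are prevented and deadweight loss is zero.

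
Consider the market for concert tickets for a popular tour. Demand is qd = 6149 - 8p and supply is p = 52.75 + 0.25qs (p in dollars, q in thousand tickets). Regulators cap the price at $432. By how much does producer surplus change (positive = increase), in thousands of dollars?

-167874

Rearranging supply gives qs = 4p - 211. Equilibrium: 6149 - 8p = 4p - 211, so 6360 = 12p and p* = 530, q* = 1909.
The ceiling of 432 is below the equilibrium price 530, so it binds.
At p = 432: qd = 6149 - 8·432 = 2693 and qs = 4·432 - 211 = 1517.
Producer surplus without the control is ½ · (530 - 52.75) · 1909 = 455535.125.
With the ceiling, producers sell 1517 units at 432, so PS = ½ · (432 - 52.75) · 1517 = 287661.125.
Change in producer surplus = 287661.125 - 455535.125 = -167874.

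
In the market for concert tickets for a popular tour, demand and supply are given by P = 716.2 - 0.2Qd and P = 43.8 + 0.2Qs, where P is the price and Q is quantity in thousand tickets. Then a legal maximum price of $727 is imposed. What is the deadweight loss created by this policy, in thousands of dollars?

Rearranging demand gives Qd = 3581 - 5P; rearranging supply gives Qs = 5P - 219. Setting quantity demanded equal to quantity supplied, 3581 - 5P = 5P - 219, gives P* = 380 and Q* = 1681.
The ceiling of 727 is above the equilibrium price 380, so it is not binding; the market clears at P* = 380, Q* = 1681.
Since the control does not bind, no trades are prevented and deadweight loss is zero.

0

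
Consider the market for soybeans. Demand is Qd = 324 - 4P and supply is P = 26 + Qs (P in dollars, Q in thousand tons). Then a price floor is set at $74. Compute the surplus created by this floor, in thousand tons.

Rearranging supply gives Qs = P - 26. Equilibrium: 324 - 4P = P - 26, so 350 = 5P and P* = 70, Q* = 44.
The floor of 74 is above the equilibrium price 70, so it binds.
At P = 74: Qd = 324 - 4·74 = 28 and Qs = 74 - 26 = 48.
Surplus = Qs - Qd = 48 - 28 = 20.

20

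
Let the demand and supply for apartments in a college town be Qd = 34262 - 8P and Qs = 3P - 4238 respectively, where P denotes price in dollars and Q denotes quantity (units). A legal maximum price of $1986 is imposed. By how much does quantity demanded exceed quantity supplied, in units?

16654

Without the control the market clears where 34262 - 8P = 3P - 4238, i.e. P* = 3500 and Q* = 6262.
Since 1986 < 3500, the ceiling is binding.
At P = 1986: Qd = 34262 - 8·1986 = 18374 and Qs = 3·1986 - 4238 = 1720.
Shortage = Qd - Qs = 18374 - 1720 = 16654.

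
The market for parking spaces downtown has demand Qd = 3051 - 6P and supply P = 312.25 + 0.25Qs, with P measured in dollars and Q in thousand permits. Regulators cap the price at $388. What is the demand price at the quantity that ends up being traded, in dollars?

458

Rearranging supply gives Qs = 4P - 1249. Without the control the market clears where 3051 - 6P = 4P - 1249, i.e. P* = 430 and Q* = 471.
Since 388 < 430, the ceiling is binding.
At P = 388: Qd = 3051 - 6·388 = 723 and Qs = 4·388 - 1249 = 303.
Only 303 units reach the market. On the demand curve, the marginal buyer's willingness to pay at Q = 303 is (3051 - 303)/6 = 458.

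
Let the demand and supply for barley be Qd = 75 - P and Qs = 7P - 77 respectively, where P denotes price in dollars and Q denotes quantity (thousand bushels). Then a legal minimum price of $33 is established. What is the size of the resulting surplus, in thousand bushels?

112

Equilibrium: 75 - P = 7P - 77, so 152 = 8P and P* = 19, Q* = 56.
Since 33 > 19, the floor is binding.
At P = 33: Qd = 75 - 33 = 42 and Qs = 7·33 - 77 = 154.
Surplus = Qs - Qd = 154 - 42 = 112.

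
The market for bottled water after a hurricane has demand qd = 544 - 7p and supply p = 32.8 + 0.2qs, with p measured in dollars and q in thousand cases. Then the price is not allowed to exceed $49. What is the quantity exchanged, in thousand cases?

Rearranging supply gives qs = 5p - 164. Equilibrium: 544 - 7p = 5p - 164, so 708 = 12p and p* = 59, q* = 131.
Because the ceiling (49) lies below the market-clearing price, it is binding.
At p = 49: qd = 544 - 7·49 = 201 and qs = 5·49 - 164 = 81.
The quantity actually transacted is the short side, supply: 81.

81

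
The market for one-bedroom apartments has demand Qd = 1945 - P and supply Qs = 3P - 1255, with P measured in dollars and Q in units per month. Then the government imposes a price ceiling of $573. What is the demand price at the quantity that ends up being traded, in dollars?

1481

Setting quantity demanded equal to quantity supplied, 1945 - P = 3P - 1255, gives P* = 800 and Q* = 1145.
Because the ceiling (573) lies below the market-clearing price, it is binding.
At P = 573: Qd = 1945 - 573 = 1372 and Qs = 3·573 - 1255 = 464.
Only 464 units reach the market. On the demand curve, the marginal buyer's willingness to pay at Q = 464 is (1945 - 464) = 1481.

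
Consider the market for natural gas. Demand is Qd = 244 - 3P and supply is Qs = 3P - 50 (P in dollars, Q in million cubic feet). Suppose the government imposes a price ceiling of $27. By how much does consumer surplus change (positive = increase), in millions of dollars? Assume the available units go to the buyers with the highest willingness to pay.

Without the control the market clears where 244 - 3P = 3P - 50, i.e. P* = 49 and Q* = 97.
Since 27 < 49, the ceiling is binding.
At P = 27: Qd = 244 - 3·27 = 163 and Qs = 3·27 - 50 = 31.
Consumer surplus without the control is ½ · (244/3 - 49) · 97 = 9409/6.
With the ceiling, 31 units are sold at 27 (assume they go to the highest-value buyers). The demand price at Q = 31 is 71, so CS = ½ · [(244/3 - 27) + (71 - 27)] · 31 = 9145/6.
Change in consumer surplus = 9145/6 - 9409/6 = -44.

-44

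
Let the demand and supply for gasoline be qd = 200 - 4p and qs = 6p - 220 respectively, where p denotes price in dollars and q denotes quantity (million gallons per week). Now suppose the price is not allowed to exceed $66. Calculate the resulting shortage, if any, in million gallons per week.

Equilibrium: 200 - 4p = 6p - 220, so 420 = 10p and p* = 42, q* = 32.
Since 66 is above p* = 42, the ceiling does not bind and the free-market outcome prevails.
Since the control does not bind, there is no shortage.

0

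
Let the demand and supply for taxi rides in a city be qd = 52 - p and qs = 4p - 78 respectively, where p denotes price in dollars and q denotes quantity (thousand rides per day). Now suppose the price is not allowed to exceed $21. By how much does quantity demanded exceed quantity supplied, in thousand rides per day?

Without the control the market clears where 52 - p = 4p - 78, i.e. p* = 26 and q* = 26.
Since 21 < 26, the ceiling is binding.
At p = 21: qd = 52 - 21 = 31 and qs = 4·21 - 78 = 6.
Shortage = qd - qs = 31 - 6 = 25.

25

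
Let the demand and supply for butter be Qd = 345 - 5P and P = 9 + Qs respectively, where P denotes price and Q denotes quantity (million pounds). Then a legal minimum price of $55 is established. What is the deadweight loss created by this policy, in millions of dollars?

0

Rearranging supply gives Qs = P - 9. Equilibrium: 345 - 5P = P - 9, so 354 = 6P and P* = 59, Q* = 50.
Since 55 is below P* = 59, the floor does not bind and the free-market outcome prevails.
Since the control does not bind, no trades are prevented and deadweight loss is zero.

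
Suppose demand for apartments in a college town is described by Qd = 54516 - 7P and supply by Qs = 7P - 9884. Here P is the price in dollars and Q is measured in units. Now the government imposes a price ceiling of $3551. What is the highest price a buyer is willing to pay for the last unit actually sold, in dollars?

Equilibrium: 54516 - 7P = 7P - 9884, so 64400 = 14P and P* = 4600, Q* = 22316.
Because the ceiling (3551) lies below the market-clearing price, it is binding.
At P = 3551: Qd = 54516 - 7·3551 = 29659 and Qs = 7·3551 - 9884 = 14973.
Only 14973 units reach the market. On the demand curve, the marginal buyer's willingness to pay at Q = 14973 is (54516 - 14973)/7 = 5649.

5649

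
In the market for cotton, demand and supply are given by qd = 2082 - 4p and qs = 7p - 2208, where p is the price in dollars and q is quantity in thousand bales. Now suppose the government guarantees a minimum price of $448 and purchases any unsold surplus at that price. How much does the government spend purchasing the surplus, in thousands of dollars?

285824

Setting quantity demanded equal to quantity supplied, 2082 - 4p = 7p - 2208, gives p* = 390 and q* = 522.
The floor of 448 is above the equilibrium price 390, so it binds.
At p = 448: qd = 2082 - 4·448 = 290 and qs = 7·448 - 2208 = 928.
Surplus = qs - qd = 638.
Government expenditure = surplus × support price = 638 × 448 = 285824.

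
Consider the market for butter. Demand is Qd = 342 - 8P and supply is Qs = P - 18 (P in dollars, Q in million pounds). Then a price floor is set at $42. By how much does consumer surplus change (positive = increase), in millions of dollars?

-28

Setting quantity demanded equal to quantity supplied, 342 - 8P = P - 18, gives P* = 40 and Q* = 22.
The floor of 42 is above the equilibrium price 40, so it binds.
At P = 42: Qd = 342 - 8·42 = 6 and Qs = 42 - 18 = 24.
Consumer surplus without the control is ½ · (42.75 - 40) · 22 = 30.25.
With the floor, consumers buy 6 units at 42, so CS = ½ · (42.75 - 42) · 6 = 2.25.
Change in consumer surplus = 2.25 - 30.25 = -28.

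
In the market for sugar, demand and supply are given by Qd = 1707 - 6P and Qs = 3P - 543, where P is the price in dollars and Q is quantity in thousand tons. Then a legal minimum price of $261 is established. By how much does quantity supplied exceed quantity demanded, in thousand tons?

99

Equilibrium: 1707 - 6P = 3P - 543, so 2250 = 9P and P* = 250, Q* = 207.
Since 261 > 250, the floor is binding.
At P = 261: Qd = 1707 - 6·261 = 141 and Qs = 3·261 - 543 = 240.
Surplus = Qs - Qd = 240 - 141 = 99.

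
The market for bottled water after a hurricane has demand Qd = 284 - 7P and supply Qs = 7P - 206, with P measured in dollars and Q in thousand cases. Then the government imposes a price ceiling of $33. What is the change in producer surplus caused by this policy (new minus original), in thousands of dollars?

Setting quantity demanded equal to quantity supplied, 284 - 7P = 7P - 206, gives P* = 35 and Q* = 39.
Because the ceiling (33) lies below the market-clearing price, it is binding.
At P = 33: Qd = 284 - 7·33 = 53 and Qs = 7·33 - 206 = 25.
Producer surplus without the control is ½ · (35 - 206/7) · 39 = 1521/14.
With the ceiling, producers sell 25 units at 33, so PS = ½ · (33 - 206/7) · 25 = 625/14.
Change in producer surplus = 625/14 - 1521/14 = -64.

-64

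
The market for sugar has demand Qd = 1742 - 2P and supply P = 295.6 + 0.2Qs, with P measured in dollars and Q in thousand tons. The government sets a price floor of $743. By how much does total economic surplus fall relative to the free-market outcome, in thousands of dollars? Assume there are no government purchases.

Rearranging supply gives Qs = 5P - 1478. In a free market, 1742 - 2P = 5P - 1478 gives the equilibrium P* = 460, Q* = 822.
Since 743 > 460, the floor is binding.
At P = 743: Qd = 1742 - 2·743 = 256 and Qs = 5·743 - 1478 = 2237.
Quantity traded falls to 256. At Q = 256 the demand price is (1742 - 256)/2 = 743 and the supply price is (1478 + 256)/5 = 346.8.
Deadweight loss = ½ · (743 - 346.8) · (822 - 256) = ½ · 396.2 · 566 = 112124.6.

112124.6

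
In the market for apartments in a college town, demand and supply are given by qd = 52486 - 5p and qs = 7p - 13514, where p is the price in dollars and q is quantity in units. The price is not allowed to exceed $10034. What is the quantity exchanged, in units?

In a free market, 52486 - 5p = 7p - 13514 gives the equilibrium p* = 5500, q* = 24986.
Since 10034 is above p* = 5500, the ceiling does not bind and the free-market outcome prevails.

24986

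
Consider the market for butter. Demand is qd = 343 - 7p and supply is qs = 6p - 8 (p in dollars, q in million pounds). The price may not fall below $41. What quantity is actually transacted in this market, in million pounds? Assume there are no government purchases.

56

Setting quantity demanded equal to quantity supplied, 343 - 7p = 6p - 8, gives p* = 27 and q* = 154.
Because the floor (41) lies above the market-clearing price, it is binding.
At p = 41: qd = 343 - 7·41 = 56 and qs = 6·41 - 8 = 238.
The quantity actually transacted is the short side, demand: 56.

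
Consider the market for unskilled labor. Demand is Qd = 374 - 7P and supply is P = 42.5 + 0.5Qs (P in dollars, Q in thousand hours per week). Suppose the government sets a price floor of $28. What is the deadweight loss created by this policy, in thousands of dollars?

0

Rearranging supply gives Qs = 2P - 85. In a free market, 374 - 7P = 2P - 85 gives the equilibrium P* = 51, Q* = 17.
Since 28 is below P* = 51, the floor does not bind and the free-market outcome prevails.
Since the control does not bind, no trades are prevented and deadweight loss is zero.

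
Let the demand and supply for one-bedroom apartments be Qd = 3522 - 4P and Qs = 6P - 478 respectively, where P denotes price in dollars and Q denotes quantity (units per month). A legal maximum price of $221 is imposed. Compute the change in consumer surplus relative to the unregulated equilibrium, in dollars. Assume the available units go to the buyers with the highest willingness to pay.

Without the control the market clears where 3522 - 4P = 6P - 478, i.e. P* = 400 and Q* = 1922.
Because the ceiling (221) lies below the market-clearing price, it is binding.
At P = 221: Qd = 3522 - 4·221 = 2638 and Qs = 6·221 - 478 = 848.
Consumer surplus without the control is ½ · (880.5 - 400) · 1922 = 461760.5.
With the ceiling, 848 units are sold at 221 (assume they go to the highest-value buyers). The demand price at Q = 848 is 668.5, so CS = ½ · [(880.5 - 221) + (668.5 - 221)] · 848 = 469368.
Change in consumer surplus = 469368 - 461760.5 = 7607.5.

7607.5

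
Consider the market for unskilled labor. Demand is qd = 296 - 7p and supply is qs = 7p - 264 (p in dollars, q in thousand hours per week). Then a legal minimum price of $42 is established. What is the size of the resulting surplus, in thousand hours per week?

In a free market, 296 - 7p = 7p - 264 gives the equilibrium p* = 40, q* = 16.
The floor of 42 is above the equilibrium price 40, so it binds.
At p = 42: qd = 296 - 7·42 = 2 and qs = 7·42 - 264 = 30.
Surplus = qs - qd = 30 - 2 = 28.

28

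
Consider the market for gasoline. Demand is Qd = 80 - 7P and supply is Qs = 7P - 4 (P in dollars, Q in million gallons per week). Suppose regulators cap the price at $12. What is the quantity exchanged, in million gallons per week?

38

In a free market, 80 - 7P = 7P - 4 gives the equilibrium P* = 6, Q* = 38.
The ceiling of 12 is above the equilibrium price 6, so it is not binding; the market clears at P* = 6, Q* = 38.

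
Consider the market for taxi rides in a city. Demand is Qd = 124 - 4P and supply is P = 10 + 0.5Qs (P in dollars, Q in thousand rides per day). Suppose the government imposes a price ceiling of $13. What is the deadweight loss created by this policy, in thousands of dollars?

Rearranging supply gives Qs = 2P - 20. Equilibrium: 124 - 4P = 2P - 20, so 144 = 6P and P* = 24, Q* = 28.
The ceiling of 13 is below the equilibrium price 24, so it binds.
At P = 13: Qd = 124 - 4·13 = 72 and Qs = 2·13 - 20 = 6.
Quantity traded falls to 6. At Q = 6 the demand price is (124 - 6)/4 = 29.5 and the supply price is (20 + 6)/2 = 13.
Deadweight loss = ½ · (29.5 - 13) · (28 - 6) = ½ · 16.5 · 22 = 181.5.

181.5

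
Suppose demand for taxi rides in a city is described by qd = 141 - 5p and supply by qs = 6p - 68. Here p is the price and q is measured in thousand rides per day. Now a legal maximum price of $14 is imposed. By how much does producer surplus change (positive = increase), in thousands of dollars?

Setting quantity demanded equal to quantity supplied, 141 - 5p = 6p - 68, gives p* = 19 and q* = 46.
The ceiling of 14 is below the equilibrium price 19, so it binds.
At p = 14: qd = 141 - 5·14 = 71 and qs = 6·14 - 68 = 16.
Producer surplus without the control is ½ · (19 - 34/3) · 46 = 529/3.
With the ceiling, producers sell 16 units at 14, so PS = ½ · (14 - 34/3) · 16 = 64/3.
Change in producer surplus = 64/3 - 529/3 = -155.

-155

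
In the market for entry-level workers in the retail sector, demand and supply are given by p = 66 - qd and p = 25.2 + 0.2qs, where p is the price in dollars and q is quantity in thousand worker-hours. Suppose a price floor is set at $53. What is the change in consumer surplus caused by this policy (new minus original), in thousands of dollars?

-493.5

Rearranging demand gives qd = 66 - p; rearranging supply gives qs = 5p - 126. Without the control the market clears where 66 - p = 5p - 126, i.e. p* = 32 and q* = 34.
The floor of 53 is above the equilibrium price 32, so it binds.
At p = 53: qd = 66 - 53 = 13 and qs = 5·53 - 126 = 139.
Consumer surplus without the control is ½ · (66 - 32) · 34 = 578.
With the floor, consumers buy 13 units at 53, so CS = ½ · (66 - 53) · 13 = 84.5.
Change in consumer surplus = 84.5 - 578 = -493.5.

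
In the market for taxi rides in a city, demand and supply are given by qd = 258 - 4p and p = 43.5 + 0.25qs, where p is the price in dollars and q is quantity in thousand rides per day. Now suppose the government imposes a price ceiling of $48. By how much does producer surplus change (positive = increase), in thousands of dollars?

-180

Rearranging supply gives qs = 4p - 174. In a free market, 258 - 4p = 4p - 174 gives the equilibrium p* = 54, q* = 42.
The ceiling of 48 is below the equilibrium price 54, so it binds.
At p = 48: qd = 258 - 4·48 = 66 and qs = 4·48 - 174 = 18.
Producer surplus without the control is ½ · (54 - 43.5) · 42 = 220.5.
With the ceiling, producers sell 18 units at 48, so PS = ½ · (48 - 43.5) · 18 = 40.5.
Change in producer surplus = 40.5 - 220.5 = -180.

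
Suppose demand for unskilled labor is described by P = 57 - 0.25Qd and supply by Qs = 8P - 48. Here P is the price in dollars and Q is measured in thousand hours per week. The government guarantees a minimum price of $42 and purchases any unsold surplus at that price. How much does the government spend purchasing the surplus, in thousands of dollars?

Rearranging demand gives Qd = 228 - 4P. Without the control the market clears where 228 - 4P = 8P - 48, i.e. P* = 23 and Q* = 136.
Since 42 > 23, the floor is binding.
At P = 42: Qd = 228 - 4·42 = 60 and Qs = 8·42 - 48 = 288.
Surplus = Qs - Qd = 228.
Government expenditure = surplus × support price = 228 × 42 = 9576.

9576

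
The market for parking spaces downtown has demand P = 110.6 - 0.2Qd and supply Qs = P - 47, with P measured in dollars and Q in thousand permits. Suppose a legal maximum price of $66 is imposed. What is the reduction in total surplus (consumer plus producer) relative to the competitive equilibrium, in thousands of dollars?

Rearranging demand gives Qd = 553 - 5P. Without the control the market clears where 553 - 5P = P - 47, i.e. P* = 100 and Q* = 53.
The ceiling of 66 is below the equilibrium price 100, so it binds.
At P = 66: Qd = 553 - 5·66 = 223 and Qs = 66 - 47 = 19.
Quantity traded falls to 19. At Q = 19 the demand price is (553 - 19)/5 = 106.8 and the supply price is 47 + 19 = 66.
Deadweight loss = ½ · (106.8 - 66) · (53 - 19) = ½ · 40.8 · 34 = 693.6.

693.6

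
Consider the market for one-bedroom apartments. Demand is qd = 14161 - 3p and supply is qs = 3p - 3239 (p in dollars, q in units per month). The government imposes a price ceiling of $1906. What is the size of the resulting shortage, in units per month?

5964

Setting quantity demanded equal to quantity supplied, 14161 - 3p = 3p - 3239, gives p* = 2900 and q* = 5461.
The ceiling of 1906 is below the equilibrium price 2900, so it binds.
At p = 1906: qd = 14161 - 3·1906 = 8443 and qs = 3·1906 - 3239 = 2479.
Shortage = qd - qs = 8443 - 2479 = 5964.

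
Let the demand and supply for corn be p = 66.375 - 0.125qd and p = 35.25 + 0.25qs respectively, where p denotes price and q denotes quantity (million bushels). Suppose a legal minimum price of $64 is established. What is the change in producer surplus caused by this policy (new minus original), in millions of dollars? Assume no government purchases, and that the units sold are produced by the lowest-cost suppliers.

Rearranging demand gives qd = 531 - 8p; rearranging supply gives qs = 4p - 141. Equilibrium: 531 - 8p = 4p - 141, so 672 = 12p and p* = 56, q* = 83.
Because the floor (64) lies above the market-clearing price, it is binding.
At p = 64: qd = 531 - 8·64 = 19 and qs = 4·64 - 141 = 115.
Producer surplus without the control is ½ · (56 - 35.25) · 83 = 861.125.
With the floor, 19 units are sold at 64. The supply price at q = 19 is 40, so PS = ½ · [(64 - 35.25) + (64 - 40)] · 19 = 501.125.
Change in producer surplus = 501.125 - 861.125 = -360.

-360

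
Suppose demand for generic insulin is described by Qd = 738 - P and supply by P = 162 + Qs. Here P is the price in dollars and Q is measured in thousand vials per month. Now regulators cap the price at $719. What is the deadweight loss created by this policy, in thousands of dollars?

Rearranging supply gives Qs = P - 162. In a free market, 738 - P = P - 162 gives the equilibrium P* = 450, Q* = 288.
The ceiling of 719 is above the equilibrium price 450, so it is not binding; the market clears at P* = 450, Q* = 288.
Since the control does not bind, no trades are prevented and deadweight loss is zero.

0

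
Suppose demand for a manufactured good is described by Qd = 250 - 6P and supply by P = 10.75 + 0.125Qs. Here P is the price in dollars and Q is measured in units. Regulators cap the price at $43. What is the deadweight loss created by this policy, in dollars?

0

Rearranging supply gives Qs = 8P - 86. In a free market, 250 - 6P = 8P - 86 gives the equilibrium P* = 24, Q* = 106.
The ceiling of 43 is above the equilibrium price 24, so it is not binding; the market clears at P* = 24, Q* = 106.
Since the control does not bind, no trades are prevented and deadweight loss is zero.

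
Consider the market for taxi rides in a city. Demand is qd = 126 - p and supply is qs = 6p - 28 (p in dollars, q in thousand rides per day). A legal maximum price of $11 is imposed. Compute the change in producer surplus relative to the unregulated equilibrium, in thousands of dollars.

-781

Equilibrium: 126 - p = 6p - 28, so 154 = 7p and p* = 22, q* = 104.
Because the ceiling (11) lies below the market-clearing price, it is binding.
At p = 11: qd = 126 - 11 = 115 and qs = 6·11 - 28 = 38.
Producer surplus without the control is ½ · (22 - 14/3) · 104 = 2704/3.
With the ceiling, producers sell 38 units at 11, so PS = ½ · (11 - 14/3) · 38 = 361/3.
Change in producer surplus = 361/3 - 2704/3 = -781.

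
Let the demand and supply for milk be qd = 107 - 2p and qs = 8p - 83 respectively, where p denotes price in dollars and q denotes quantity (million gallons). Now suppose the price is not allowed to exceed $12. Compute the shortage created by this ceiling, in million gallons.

In a free market, 107 - 2p = 8p - 83 gives the equilibrium p* = 19, q* = 69.
The ceiling of 12 is below the equilibrium price 19, so it binds.
At p = 12: qd = 107 - 2·12 = 83 and qs = 8·12 - 83 = 13.
Shortage = qd - qs = 83 - 13 = 70.

70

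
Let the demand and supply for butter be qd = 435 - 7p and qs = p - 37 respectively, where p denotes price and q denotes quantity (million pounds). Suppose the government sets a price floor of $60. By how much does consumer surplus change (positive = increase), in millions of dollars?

Setting quantity demanded equal to quantity supplied, 435 - 7p = p - 37, gives p* = 59 and q* = 22.
Since 60 > 59, the floor is binding.
At p = 60: qd = 435 - 7·60 = 15 and qs = 60 - 37 = 23.
Consumer surplus without the control is ½ · (435/7 - 59) · 22 = 242/7.
With the floor, consumers buy 15 units at 60, so CS = ½ · (435/7 - 60) · 15 = 225/14.
Change in consumer surplus = 225/14 - 242/7 = -18.5.

-18.5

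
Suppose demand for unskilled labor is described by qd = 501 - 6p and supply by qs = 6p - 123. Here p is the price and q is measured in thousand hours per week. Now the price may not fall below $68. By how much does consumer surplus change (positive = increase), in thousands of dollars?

In a free market, 501 - 6p = 6p - 123 gives the equilibrium p* = 52, q* = 189.
Since 68 > 52, the floor is binding.
At p = 68: qd = 501 - 6·68 = 93 and qs = 6·68 - 123 = 285.
Consumer surplus without the control is ½ · (83.5 - 52) · 189 = 2976.75.
With the floor, consumers buy 93 units at 68, so CS = ½ · (83.5 - 68) · 93 = 720.75.
Change in consumer surplus = 720.75 - 2976.75 = -2256.

-2256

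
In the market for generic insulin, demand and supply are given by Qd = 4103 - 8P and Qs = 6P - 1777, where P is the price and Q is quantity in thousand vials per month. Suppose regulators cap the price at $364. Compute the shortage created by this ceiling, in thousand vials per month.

784

In a free market, 4103 - 8P = 6P - 1777 gives the equilibrium P* = 420, Q* = 743.
Since 364 < 420, the ceiling is binding.
At P = 364: Qd = 4103 - 8·364 = 1191 and Qs = 6·364 - 1777 = 407.
Shortage = Qd - Qs = 1191 - 407 = 784.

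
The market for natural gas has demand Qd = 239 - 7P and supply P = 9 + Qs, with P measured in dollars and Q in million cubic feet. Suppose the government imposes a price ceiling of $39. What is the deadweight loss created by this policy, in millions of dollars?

0

Rearranging supply gives Qs = P - 9. In a free market, 239 - 7P = P - 9 gives the equilibrium P* = 31, Q* = 22.
The ceiling of 39 is above the equilibrium price 31, so it is not binding; the market clears at P* = 31, Q* = 22.
Since the control does not bind, no trades are prevented and deadweight loss is zero.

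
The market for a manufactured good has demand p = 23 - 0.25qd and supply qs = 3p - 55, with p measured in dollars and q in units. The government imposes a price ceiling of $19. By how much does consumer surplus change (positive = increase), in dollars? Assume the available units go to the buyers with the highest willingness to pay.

Rearranging demand gives qd = 92 - 4p. In a free market, 92 - 4p = 3p - 55 gives the equilibrium p* = 21, q* = 8.
Because the ceiling (19) lies below the market-clearing price, it is binding.
At p = 19: qd = 92 - 4·19 = 16 and qs = 3·19 - 55 = 2.
Consumer surplus without the control is ½ · (23 - 21) · 8 = 8.
With the ceiling, 2 units are sold at 19 (assume they go to the highest-value buyers). The demand price at q = 2 is 22.5, so CS = ½ · [(23 - 19) + (22.5 - 19)] · 2 = 7.5.
Change in consumer surplus = 7.5 - 8 = -0.5.

-0.5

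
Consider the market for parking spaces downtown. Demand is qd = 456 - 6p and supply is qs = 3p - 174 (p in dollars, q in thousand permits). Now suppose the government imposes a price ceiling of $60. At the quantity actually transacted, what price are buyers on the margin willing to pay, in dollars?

Without the control the market clears where 456 - 6p = 3p - 174, i.e. p* = 70 and q* = 36.
Because the ceiling (60) lies below the market-clearing price, it is binding.
At p = 60: qd = 456 - 6·60 = 96 and qs = 3·60 - 174 = 6.
Only 6 units reach the market. On the demand curve, the marginal buyer's willingness to pay at q = 6 is (456 - 6)/6 = 75.

75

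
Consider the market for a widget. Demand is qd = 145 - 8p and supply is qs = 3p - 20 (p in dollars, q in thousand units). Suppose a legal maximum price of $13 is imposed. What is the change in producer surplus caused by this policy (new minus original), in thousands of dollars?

Setting quantity demanded equal to quantity supplied, 145 - 8p = 3p - 20, gives p* = 15 and q* = 25.
The ceiling of 13 is below the equilibrium price 15, so it binds.
At p = 13: qd = 145 - 8·13 = 41 and qs = 3·13 - 20 = 19.
Producer surplus without the control is ½ · (15 - 20/3) · 25 = 625/6.
With the ceiling, producers sell 19 units at 13, so PS = ½ · (13 - 20/3) · 19 = 361/6.
Change in producer surplus = 361/6 - 625/6 = -44.

-44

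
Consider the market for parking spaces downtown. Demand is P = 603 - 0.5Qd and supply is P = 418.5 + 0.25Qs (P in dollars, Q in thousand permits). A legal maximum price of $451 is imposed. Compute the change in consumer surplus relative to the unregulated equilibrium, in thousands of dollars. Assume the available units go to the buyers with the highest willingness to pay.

Rearranging demand gives Qd = 1206 - 2P; rearranging supply gives Qs = 4P - 1674. Setting quantity demanded equal to quantity supplied, 1206 - 2P = 4P - 1674, gives P* = 480 and Q* = 246.
The ceiling of 451 is below the equilibrium price 480, so it binds.
At P = 451: Qd = 1206 - 2·451 = 304 and Qs = 4·451 - 1674 = 130.
Consumer surplus without the control is ½ · (603 - 480) · 246 = 15129.
With the ceiling, 130 units are sold at 451 (assume they go to the highest-value buyers). The demand price at Q = 130 is 538, so CS = ½ · [(603 - 451) + (538 - 451)] · 130 = 15535.
Change in consumer surplus = 15535 - 15129 = 406.

406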